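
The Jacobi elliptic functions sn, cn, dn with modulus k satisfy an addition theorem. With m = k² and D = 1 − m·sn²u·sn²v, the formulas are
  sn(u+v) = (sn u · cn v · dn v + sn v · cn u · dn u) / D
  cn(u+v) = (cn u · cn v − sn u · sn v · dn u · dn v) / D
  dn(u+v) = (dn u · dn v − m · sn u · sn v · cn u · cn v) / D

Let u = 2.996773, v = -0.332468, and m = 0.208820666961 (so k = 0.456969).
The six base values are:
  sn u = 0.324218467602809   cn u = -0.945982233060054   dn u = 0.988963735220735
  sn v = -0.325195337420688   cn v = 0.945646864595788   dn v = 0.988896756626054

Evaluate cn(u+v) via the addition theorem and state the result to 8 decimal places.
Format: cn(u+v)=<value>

cn(u+v)=-0.79329364

m = k² = 0.208820666961
D = 1 − m·sn²u·sn²v = 0.9976786661926141
cn(u+v) = (cn u·cn v − sn u·sn v·dn u·dn v)/D = -0.7914521432353999/0.9976786661926141 = -0.7932936425871217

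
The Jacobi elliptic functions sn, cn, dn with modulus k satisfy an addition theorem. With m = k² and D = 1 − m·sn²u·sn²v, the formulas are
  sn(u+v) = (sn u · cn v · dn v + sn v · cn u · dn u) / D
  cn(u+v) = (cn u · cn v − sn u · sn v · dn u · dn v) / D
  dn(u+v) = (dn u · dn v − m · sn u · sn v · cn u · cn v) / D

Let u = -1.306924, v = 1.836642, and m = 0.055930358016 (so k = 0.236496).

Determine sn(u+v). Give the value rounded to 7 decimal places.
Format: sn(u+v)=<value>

sn(u+v)=0.5041599

sn u = -0.9614314412827558, cn u = 0.2750446940280122, dn u = 0.9738073476231463
sn v = 0.9721888841206537, cn v = -0.2341981502750145, dn v = 0.9732098198886777
m = k² = 0.055930358016
D = 1 − m·sn²u·sn²v = 0.9511363907273435
sn(u+v) = (sn u·cn v·dn v + sn v·cn u·dn u)/D = 0.4795248413617744/0.9511363907273435 = 0.5041599144314907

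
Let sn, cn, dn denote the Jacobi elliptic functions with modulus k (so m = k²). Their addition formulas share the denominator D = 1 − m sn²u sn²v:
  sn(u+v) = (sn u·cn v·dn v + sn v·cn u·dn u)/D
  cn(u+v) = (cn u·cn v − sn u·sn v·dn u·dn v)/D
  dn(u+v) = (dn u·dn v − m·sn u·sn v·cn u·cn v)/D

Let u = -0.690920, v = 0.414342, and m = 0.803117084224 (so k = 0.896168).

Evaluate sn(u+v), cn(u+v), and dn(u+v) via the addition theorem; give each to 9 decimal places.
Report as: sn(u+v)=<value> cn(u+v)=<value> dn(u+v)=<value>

sn(u+v)=-0.270389043 cn(u+v)=0.962751144 dn(u+v)=0.970197877

sn u = -0.6062084370220287, cn u = 0.7953058096627417, dn u = 0.8395615353109293
sn v = 0.3941993792566722, cn v = 0.9190249449245947, dn v = 0.935521836183769
m = k² = 0.803117084224
D = 1 − m·sn²u·sn²v = 0.9541378205281244
sn(u+v) = (sn u·cn v·dn v + sn v·cn u·dn u)/D = -0.2579884124709346/0.9541378205281244 = -0.2703890433020835
cn(u+v) = (cn u·cn v − sn u·sn v·dn u·dn v)/D = 0.9185972782416059/0.9541378205281244 = 0.9627511439942224
dn(u+v) = (dn u·dn v − m·sn u·sn v·cn u·cn v)/D = 0.9257024882917821/0.9541378205281244 = 0.9701978774716182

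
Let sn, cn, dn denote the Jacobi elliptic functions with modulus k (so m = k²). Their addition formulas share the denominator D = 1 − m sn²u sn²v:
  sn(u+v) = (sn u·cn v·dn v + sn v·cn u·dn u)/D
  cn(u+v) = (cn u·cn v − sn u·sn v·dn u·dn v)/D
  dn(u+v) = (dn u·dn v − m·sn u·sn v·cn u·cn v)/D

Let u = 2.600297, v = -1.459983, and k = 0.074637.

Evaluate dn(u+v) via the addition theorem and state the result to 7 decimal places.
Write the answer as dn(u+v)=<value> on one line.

sn u = 0.5188819206086474, cn u = -0.85484592323148, dn u = 0.9992497977426894
sn v = -0.993656755676807, cn v = 0.1124555552111246, dn v = 0.9972460912311933
m = k² = 0.005570681769
D = 1 − m·sn²u·sn²v = 0.9985191256648922
dn(u+v) = (dn u·dn v − m·sn u·sn v·cn u·cn v)/D = 0.9962218450253579/0.9985191256648922 = 0.9976993123311438

dn(u+v)=0.9976993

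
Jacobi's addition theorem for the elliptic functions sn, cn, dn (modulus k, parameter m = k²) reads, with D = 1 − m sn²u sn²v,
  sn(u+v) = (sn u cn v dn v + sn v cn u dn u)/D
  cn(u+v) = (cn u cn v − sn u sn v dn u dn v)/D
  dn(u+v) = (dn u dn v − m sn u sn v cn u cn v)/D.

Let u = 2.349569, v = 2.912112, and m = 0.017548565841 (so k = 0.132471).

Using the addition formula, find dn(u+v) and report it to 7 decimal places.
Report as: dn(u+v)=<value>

dn(u+v)=0.9934018

sn u = 0.7205535508820994, cn u = -0.6933992935612192, dn u = 0.9954339907277196
sn v = 0.2409643125614072, cn v = -0.9705339767735123, dn v = 0.9994904019469029
m = k² = 0.017548565841
D = 1 − m·sn²u·sn²v = 0.9994709708419762
dn(u+v) = (dn u·dn v − m·sn u·sn v·cn u·cn v)/D = 0.992876243184148/0.9994709708419762 = 0.993401781692296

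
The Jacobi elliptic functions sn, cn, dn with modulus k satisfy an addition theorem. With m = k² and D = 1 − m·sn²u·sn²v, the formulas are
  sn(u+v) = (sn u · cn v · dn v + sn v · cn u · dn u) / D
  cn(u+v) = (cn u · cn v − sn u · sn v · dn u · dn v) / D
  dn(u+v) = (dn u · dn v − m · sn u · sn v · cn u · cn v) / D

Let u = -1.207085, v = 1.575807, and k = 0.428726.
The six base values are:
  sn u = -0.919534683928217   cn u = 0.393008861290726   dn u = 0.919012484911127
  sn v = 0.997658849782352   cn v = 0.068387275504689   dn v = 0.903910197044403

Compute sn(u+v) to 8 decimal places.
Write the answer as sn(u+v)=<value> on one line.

sn(u+v)=0.35903074

m = k² = 0.183805983076
D = 1 − m·sn²u·sn²v = 0.8453108002402099
sn(u+v) = (sn u·cn v·dn v + sn v·cn u·dn u)/D = 0.3034925581887683/0.8453108002402099 = 0.3590307353254277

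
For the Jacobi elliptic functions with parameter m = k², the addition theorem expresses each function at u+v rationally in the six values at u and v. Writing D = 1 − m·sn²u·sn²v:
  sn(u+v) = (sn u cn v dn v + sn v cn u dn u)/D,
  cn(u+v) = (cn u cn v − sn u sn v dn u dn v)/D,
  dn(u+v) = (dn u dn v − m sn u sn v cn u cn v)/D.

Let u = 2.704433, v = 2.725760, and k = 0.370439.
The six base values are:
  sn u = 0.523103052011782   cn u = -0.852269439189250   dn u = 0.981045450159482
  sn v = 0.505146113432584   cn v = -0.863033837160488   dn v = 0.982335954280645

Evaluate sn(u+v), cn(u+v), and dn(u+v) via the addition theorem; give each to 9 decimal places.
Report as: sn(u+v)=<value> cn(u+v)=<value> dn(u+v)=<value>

m = k² = 0.137225052721
D = 1 − m·sn²u·sn²v = 0.990418313749653
sn(u+v) = (sn u·cn v·dn v + sn v·cn u·dn u)/D = -0.865841371977417/0.990418313749653 = -0.8742178531608562
cn(u+v) = (cn u·cn v − sn u·sn v·dn u·dn v)/D = 0.4808816432168838/0.990418313749653 = 0.4855338764852805
dn(u+v) = (dn u·dn v − m·sn u·sn v·cn u·cn v)/D = 0.937045027116007/0.990418313749653 = 0.9461103597412505

sn(u+v)=-0.874217853 cn(u+v)=0.485533876 dn(u+v)=0.946110360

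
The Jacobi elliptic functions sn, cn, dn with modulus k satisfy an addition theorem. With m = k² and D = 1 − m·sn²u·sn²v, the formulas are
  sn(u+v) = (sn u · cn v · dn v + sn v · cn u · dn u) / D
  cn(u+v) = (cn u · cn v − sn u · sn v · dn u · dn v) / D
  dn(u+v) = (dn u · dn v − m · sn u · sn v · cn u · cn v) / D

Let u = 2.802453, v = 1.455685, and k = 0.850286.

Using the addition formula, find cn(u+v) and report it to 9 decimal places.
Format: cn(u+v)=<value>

cn(u+v)=-0.999326592

sn u = 0.9268608183714141, cn u = -0.3754051456331847, dn u = 0.6155513535082835
sn v = 0.9350466785080765, cn v = 0.3545246239840243, dn v = 0.6065345889636719
m = k² = 0.722986281796
D = 1 − m·sn²u·sn²v = 0.4569676688863564
cn(u+v) = (cn u·cn v − sn u·sn v·dn u·dn v)/D = -0.4566599430057009/0.4569676688863564 = -0.9993265915695842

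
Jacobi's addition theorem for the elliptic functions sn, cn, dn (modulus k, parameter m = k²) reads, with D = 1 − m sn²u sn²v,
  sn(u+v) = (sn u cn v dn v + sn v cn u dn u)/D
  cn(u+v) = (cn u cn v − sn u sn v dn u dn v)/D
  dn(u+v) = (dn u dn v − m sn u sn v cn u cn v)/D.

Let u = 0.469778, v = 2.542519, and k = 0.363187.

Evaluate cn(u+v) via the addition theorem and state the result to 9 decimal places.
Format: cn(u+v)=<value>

cn(u+v)=-0.971085858

sn u = 0.4507451158479693, cn u = 0.8926526987239779, dn u = 0.9865093762663216
sn v = 0.6472810013599779, cn v = -0.7622514711553033, dn v = 0.9719750468850503
m = k² = 0.131904796969
D = 1 − m·sn²u·sn²v = 0.9887718457853103
cn(u+v) = (cn u·cn v − sn u·sn v·dn u·dn v)/D = -0.960182356398839/0.9887718457853103 = -0.971085858170077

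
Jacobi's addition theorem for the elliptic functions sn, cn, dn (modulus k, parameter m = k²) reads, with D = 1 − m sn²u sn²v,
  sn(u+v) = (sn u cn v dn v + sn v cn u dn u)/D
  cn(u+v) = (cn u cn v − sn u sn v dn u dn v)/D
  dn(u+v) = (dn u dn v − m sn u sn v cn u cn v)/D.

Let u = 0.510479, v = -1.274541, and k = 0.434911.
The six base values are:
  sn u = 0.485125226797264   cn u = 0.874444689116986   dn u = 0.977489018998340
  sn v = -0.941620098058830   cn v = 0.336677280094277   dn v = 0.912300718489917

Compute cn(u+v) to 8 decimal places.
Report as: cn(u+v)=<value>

m = k² = 0.189147577921
D = 1 − m·sn²u·sn²v = 0.9605306530135704
cn(u+v) = (cn u·cn v − sn u·sn v·dn u·dn v)/D = 0.701766691826054/0.9605306530135704 = 0.7306031198737178

cn(u+v)=0.73060312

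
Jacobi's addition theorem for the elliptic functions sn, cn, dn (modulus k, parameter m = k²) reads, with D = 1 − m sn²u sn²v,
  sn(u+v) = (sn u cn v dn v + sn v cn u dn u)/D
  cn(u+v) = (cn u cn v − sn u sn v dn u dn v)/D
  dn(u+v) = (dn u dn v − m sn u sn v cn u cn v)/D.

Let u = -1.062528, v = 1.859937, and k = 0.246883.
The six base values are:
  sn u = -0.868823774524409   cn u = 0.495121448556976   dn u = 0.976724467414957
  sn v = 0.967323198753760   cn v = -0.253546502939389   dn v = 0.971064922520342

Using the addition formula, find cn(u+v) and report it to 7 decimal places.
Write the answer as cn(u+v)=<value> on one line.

cn(u+v)=0.7017970

m = k² = 0.060951215689
D = 1 − m·sn²u·sn²v = 0.9569484321946784
cn(u+v) = (cn u·cn v − sn u·sn v·dn u·dn v)/D = 0.6715835552869559/0.9569484321946784 = 0.7017970171566478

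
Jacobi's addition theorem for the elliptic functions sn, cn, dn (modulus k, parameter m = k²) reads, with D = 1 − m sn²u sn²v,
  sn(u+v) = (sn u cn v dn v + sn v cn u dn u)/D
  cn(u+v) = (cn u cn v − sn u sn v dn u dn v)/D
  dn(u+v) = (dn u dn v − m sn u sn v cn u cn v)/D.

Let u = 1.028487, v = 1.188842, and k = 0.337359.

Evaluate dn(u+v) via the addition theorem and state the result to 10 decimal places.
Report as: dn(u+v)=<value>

dn(u+v)=0.9586684096

sn u = 0.8478007989927758, cn u = 0.5303148170918958, dn u = 0.9582256688324827
sn v = 0.9187332903537495, cn v = 0.3948786410984684, dn v = 0.9507551584936813
m = k² = 0.113811094881
D = 1 − m·sn²u·sn²v = 0.9309519924506022
dn(u+v) = (dn u·dn v − m·sn u·sn v·cn u·cn v)/D = 0.8924742660173331/0.9309519924506022 = 0.9586684096008196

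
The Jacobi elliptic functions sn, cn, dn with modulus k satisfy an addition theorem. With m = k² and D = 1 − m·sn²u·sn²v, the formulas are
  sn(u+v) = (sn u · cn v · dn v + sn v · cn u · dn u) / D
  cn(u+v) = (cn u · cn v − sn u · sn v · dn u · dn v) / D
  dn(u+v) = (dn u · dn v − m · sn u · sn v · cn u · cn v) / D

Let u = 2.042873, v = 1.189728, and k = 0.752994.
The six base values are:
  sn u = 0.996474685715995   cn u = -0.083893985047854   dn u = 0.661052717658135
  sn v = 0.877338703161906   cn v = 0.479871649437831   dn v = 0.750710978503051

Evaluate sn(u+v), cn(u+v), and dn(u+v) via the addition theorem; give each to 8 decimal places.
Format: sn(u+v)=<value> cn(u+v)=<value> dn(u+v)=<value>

m = k² = 0.566999964036
D = 1 − m·sn²u·sn²v = 0.5666386764912933
sn(u+v) = (sn u·cn v·dn v + sn v·cn u·dn u)/D = 0.3103191848882621/0.5666386764912933 = 0.547649141794913
cn(u+v) = (cn u·cn v − sn u·sn v·dn u·dn v)/D = -0.4741111612123143/0.5666386764912933 = -0.8367080837970285
dn(u+v) = (dn u·dn v − m·sn u·sn v·cn u·cn v)/D = 0.5162154871156589/0.5666386764912933 = 0.9110135056649118

sn(u+v)=0.54764914 cn(u+v)=-0.83670808 dn(u+v)=0.91101351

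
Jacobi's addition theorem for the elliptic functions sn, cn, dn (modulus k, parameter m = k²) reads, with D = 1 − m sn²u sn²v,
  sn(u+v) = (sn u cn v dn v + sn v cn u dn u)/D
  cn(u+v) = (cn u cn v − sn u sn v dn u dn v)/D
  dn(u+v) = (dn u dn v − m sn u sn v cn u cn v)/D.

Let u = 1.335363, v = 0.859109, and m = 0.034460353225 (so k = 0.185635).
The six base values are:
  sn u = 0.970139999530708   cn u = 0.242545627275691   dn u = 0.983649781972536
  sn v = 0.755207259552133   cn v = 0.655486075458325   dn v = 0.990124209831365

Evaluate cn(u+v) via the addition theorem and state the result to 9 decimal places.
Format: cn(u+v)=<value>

m = k² = 0.034460353225
D = 1 − m·sn²u·sn²v = 0.9815021667892784
cn(u+v) = (cn u·cn v − sn u·sn v·dn u·dn v)/D = -0.5545751296764369/0.9815021667892784 = -0.5650269030893544

cn(u+v)=-0.565026903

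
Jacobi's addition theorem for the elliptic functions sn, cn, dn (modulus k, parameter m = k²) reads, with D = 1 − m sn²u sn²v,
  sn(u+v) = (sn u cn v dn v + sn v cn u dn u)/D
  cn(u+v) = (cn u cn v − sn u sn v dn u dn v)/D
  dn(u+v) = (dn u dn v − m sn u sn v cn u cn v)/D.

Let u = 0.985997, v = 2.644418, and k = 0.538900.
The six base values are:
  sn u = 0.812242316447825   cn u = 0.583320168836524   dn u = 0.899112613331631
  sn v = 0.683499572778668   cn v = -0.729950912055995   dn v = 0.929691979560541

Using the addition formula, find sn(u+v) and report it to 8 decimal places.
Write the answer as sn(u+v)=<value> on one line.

sn(u+v)=-0.21168371

m = k² = 0.29041321
D = 1 − m·sn²u·sn²v = 0.9104915399040441
sn(u+v) = (sn u·cn v·dn v + sn v·cn u·dn u)/D = -0.1927362266020209/0.9104915399040441 = -0.2116837094634983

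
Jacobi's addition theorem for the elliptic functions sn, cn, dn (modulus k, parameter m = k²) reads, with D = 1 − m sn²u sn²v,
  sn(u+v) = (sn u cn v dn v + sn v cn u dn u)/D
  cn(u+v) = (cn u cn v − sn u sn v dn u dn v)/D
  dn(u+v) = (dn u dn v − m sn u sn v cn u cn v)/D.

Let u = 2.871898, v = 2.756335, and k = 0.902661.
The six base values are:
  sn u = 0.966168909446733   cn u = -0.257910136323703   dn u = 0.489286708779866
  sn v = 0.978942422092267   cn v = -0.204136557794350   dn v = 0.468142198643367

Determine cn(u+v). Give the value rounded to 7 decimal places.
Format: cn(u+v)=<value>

m = k² = 0.814796880921
D = 1 − m·sn²u·sn²v = 0.2710969426271691
cn(u+v) = (cn u·cn v − sn u·sn v·dn u·dn v)/D = -0.1639974822460235/0.2710969426271691 = -0.6049403606574937

cn(u+v)=-0.6049404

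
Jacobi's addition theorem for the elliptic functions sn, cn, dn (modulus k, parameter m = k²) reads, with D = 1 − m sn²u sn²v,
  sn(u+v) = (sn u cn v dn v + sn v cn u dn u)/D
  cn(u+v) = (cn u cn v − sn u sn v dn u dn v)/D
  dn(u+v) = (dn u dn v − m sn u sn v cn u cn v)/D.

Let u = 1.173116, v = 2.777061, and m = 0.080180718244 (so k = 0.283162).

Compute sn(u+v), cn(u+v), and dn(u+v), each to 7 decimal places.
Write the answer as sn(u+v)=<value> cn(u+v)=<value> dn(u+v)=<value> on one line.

sn(u+v)=-0.6725938 cn(u+v)=-0.7400119 dn(u+v)=0.9816963

sn u = 0.9155049094378187, cn u = 0.4023067993400701, dn u = 0.9658139531011659
sn v = 0.4164047877418508, cn v = -0.9091793292556008, dn v = 0.993024284169679
m = k² = 0.080180718244
D = 1 − m·sn²u·sn²v = 0.9883474030221942
sn(u+v) = (sn u·cn v·dn v + sn v·cn u·dn u)/D = -0.6647562995249603/0.9883474030221942 = -0.6725937635817642
cn(u+v) = (cn u·cn v − sn u·sn v·dn u·dn v)/D = -0.7313888509559035/0.9883474030221942 = -0.7400119115196173
dn(u+v) = (dn u·dn v − m·sn u·sn v·cn u·cn v)/D = 0.9702570043439895/0.9883474030221942 = 0.9816963158673889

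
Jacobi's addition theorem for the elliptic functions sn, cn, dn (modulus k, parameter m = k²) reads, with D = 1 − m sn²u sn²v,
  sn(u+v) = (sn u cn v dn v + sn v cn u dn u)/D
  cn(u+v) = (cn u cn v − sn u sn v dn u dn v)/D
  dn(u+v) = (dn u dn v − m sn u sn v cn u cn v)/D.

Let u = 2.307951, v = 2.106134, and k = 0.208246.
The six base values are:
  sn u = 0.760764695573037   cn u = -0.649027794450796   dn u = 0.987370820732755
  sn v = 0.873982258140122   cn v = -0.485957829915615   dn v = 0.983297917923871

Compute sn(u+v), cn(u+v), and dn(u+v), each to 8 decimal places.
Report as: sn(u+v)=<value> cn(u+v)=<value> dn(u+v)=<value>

m = k² = 0.043366396516
D = 1 − m·sn²u·sn²v = 0.9808283597890433
sn(u+v) = (sn u·cn v·dn v + sn v·cn u·dn u)/D = -0.9235998253163077/0.9808283597890433 = -0.9416528550570822
cn(u+v) = (cn u·cn v − sn u·sn v·dn u·dn v)/D = -0.3301327521500267/0.9808283597890433 = -0.3365856511541241
dn(u+v) = (dn u·dn v − m·sn u·sn v·cn u·cn v)/D = 0.9617853951425877/0.9808283597890433 = 0.9805848144006038

sn(u+v)=-0.94165286 cn(u+v)=-0.33658565 dn(u+v)=0.98058481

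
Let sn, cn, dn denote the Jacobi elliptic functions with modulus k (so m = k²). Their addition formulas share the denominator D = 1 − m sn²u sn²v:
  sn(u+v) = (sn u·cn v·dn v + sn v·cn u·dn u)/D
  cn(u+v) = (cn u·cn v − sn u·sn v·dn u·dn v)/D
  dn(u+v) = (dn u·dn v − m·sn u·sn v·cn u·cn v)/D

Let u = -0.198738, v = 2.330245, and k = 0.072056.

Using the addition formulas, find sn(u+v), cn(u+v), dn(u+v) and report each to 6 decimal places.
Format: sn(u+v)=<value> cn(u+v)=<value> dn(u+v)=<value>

sn(u+v)=0.848657 cn(u+v)=-0.528943 dn(u+v)=0.998129

sn u = -0.1974257225286092, cn u = 0.9803178484981576, dn u = 0.9998988094981463
sn v = 0.7277440252085982, cn v = -0.6858488417816182, dn v = 0.998624164653831
m = k² = 0.005192067136
D = 1 − m·sn²u·sn²v = 0.9998928221430931
sn(u+v) = (sn u·cn v·dn v + sn v·cn u·dn u)/D = 0.8485661749212543/0.9998928221430931 = 0.8486571321739295
cn(u+v) = (cn u·cn v − sn u·sn v·dn u·dn v)/D = -0.5288866632396684/0.9998928221430931 = -0.5289433542548026
dn(u+v) = (dn u·dn v − m·sn u·sn v·cn u·cn v)/D = 0.9980215590209986/0.9998928221430931 = 0.9981285362984367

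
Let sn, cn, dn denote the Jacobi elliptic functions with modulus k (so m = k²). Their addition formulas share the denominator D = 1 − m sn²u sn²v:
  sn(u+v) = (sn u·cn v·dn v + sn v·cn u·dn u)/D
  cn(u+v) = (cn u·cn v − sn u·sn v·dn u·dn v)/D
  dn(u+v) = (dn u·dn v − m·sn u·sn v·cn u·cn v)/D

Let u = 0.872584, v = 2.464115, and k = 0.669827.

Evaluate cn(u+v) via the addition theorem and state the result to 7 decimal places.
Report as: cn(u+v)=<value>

sn u = 0.7381040702400775, cn u = 0.6746868766287297, dn u = 0.8692333563156635
sn v = 0.8783922513897231, cn v = -0.4779404279808244, dn v = 0.8085912112461961
m = k² = 0.448668209929
D = 1 − m·sn²u·sn²v = 0.8114018225401734
cn(u+v) = (cn u·cn v − sn u·sn v·dn u·dn v)/D = -0.7781522314513241/0.8114018225401734 = -0.9590220404179545

cn(u+v)=-0.9590220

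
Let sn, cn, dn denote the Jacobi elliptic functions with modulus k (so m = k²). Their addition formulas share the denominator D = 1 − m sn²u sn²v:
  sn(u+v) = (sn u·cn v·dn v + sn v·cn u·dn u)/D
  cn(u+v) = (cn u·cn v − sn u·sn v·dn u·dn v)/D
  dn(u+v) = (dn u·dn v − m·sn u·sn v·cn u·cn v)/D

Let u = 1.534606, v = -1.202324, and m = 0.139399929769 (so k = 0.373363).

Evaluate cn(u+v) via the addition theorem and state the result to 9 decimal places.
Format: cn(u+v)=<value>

cn(u+v)=0.945571867

sn u = 0.9960607918687102, cn u = 0.08867298856967688, dn u = 0.9282759060676424
sn v = -0.9215809241817329, cn v = 0.3881862957193919, dn v = 0.9389387895457756
m = k² = 0.139399929769
D = 1 − m·sn²u·sn²v = 0.8825369701690913
cn(u+v) = (cn u·cn v − sn u·sn v·dn u·dn v)/D = 0.8345021307419227/0.8825369701690913 = 0.9455718671842549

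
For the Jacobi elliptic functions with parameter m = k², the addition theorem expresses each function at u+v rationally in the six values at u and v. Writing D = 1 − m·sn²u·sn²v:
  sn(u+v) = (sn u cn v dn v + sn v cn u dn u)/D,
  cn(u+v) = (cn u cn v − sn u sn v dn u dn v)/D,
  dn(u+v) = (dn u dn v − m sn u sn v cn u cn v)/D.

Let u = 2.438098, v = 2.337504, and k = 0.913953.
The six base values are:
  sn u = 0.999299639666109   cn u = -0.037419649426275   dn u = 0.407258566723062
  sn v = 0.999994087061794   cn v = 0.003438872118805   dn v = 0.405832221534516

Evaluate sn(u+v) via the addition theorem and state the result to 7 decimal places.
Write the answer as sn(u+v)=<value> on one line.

sn(u+v)=-0.0834678

m = k² = 0.835310086209
D = 1 − m·sn²u·sn²v = 0.1658694045821473
sn(u+v) = (sn u·cn v·dn v + sn v·cn u·dn u)/D = -0.01384475499747718/0.1658694045821473 = -0.08346780427863971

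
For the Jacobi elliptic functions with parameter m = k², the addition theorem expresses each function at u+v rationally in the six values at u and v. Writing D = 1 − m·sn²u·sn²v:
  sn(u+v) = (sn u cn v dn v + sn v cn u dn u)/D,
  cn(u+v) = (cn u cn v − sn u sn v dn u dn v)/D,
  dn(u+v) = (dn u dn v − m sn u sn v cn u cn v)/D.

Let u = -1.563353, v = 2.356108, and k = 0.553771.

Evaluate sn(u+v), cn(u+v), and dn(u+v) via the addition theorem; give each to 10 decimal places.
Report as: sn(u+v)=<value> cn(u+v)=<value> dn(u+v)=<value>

sn u = -0.9917212200720236, cn u = 0.1284095855411773, dn u = 0.8356998511443609
sn v = 0.8566771691996763, cn v = -0.5158529129238577, dn v = 0.8803077981744402
m = k² = 0.306662320441
D = 1 − m·sn²u·sn²v = 0.7786528087390575
sn(u+v) = (sn u·cn v·dn v + sn v·cn u·dn u)/D = 0.5422815009697834/0.7786528087390575 = 0.6964355549528532
cn(u+v) = (cn u·cn v − sn u·sn v·dn u·dn v)/D = 0.5587763150520806/0.7786528087390575 = 0.7176193404567015
dn(u+v) = (dn u·dn v − m·sn u·sn v·cn u·cn v)/D = 0.7184150925833916/0.7786528087390575 = 0.9226385425190795

sn(u+v)=0.6964355550 cn(u+v)=0.7176193405 dn(u+v)=0.9226385425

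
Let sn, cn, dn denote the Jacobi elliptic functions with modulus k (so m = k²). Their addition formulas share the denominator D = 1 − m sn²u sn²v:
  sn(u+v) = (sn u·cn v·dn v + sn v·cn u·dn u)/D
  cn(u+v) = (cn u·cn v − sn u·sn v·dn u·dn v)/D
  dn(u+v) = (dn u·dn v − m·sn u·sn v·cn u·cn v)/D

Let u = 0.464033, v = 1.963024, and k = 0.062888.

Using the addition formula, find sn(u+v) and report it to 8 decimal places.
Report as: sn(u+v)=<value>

sn(u+v)=0.65744963

sn u = 0.4475018557038571, cn u = 0.894283002824947, dn u = 0.9996039215006141
sn v = 0.9249334375961117, cn v = -0.3801291044061738, dn v = 0.998306854235079
m = k² = 0.003954900544
D = 1 − m·sn²u·sn²v = 0.9993224424205566
sn(u+v) = (sn u·cn v·dn v + sn v·cn u·dn u)/D = 0.6570041735869736/0.9993224424205566 = 0.6574496335693007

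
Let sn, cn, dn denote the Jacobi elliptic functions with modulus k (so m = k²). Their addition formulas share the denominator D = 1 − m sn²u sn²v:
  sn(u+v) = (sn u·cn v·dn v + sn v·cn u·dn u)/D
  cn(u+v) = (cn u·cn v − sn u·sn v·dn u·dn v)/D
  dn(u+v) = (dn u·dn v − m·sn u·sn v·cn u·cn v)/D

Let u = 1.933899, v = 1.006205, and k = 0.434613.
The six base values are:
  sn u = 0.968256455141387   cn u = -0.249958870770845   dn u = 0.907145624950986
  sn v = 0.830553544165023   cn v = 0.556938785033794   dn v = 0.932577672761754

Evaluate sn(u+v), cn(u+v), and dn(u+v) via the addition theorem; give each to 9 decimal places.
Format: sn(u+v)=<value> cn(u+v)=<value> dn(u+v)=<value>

m = k² = 0.188888459769
D = 1 − m·sn²u·sn²v = 0.8778421166744522
sn(u+v) = (sn u·cn v·dn v + sn v·cn u·dn u)/D = 0.3145741729312264/0.8778421166744522 = 0.3583493739431578
cn(u+v) = (cn u·cn v − sn u·sn v·dn u·dn v)/D = -0.8195424769541341/0.8778421166744522 = -0.9335875567907634
dn(u+v) = (dn u·dn v − m·sn u·sn v·cn u·cn v)/D = 0.8671303036119022/0.8778421166744522 = 0.9877975630707606

sn(u+v)=0.358349374 cn(u+v)=-0.933587557 dn(u+v)=0.987797563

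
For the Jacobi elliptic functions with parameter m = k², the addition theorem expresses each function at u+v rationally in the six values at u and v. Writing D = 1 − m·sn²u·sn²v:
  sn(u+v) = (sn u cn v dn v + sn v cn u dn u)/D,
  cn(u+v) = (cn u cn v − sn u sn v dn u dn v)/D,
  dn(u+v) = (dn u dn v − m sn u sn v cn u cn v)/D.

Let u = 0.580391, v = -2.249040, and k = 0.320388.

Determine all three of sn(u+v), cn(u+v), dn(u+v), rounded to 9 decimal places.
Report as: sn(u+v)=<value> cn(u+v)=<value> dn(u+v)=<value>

sn(u+v)=-0.998641191 cn(u+v)=-0.052113074 dn(u+v)=0.947433533

sn u = 0.5457370371358542, cn u = 0.8379564942753169, dn u = 0.9845955096001236
sn v = -0.8220451276610398, cn v = -0.5694223459689168, dn v = 0.9646939696829927
m = k² = 0.102648470544
D = 1 − m·sn²u·sn²v = 0.9793409351268246
sn(u+v) = (sn u·cn v·dn v + sn v·cn u·dn u)/D = -0.9780101974512637/0.9793409351268246 = -0.9986411905927443
cn(u+v) = (cn u·cn v − sn u·sn v·dn u·dn v)/D = -0.05103646633950617/0.9793409351268246 = -0.05211307371002208
dn(u+v) = (dn u·dn v − m·sn u·sn v·cn u·cn v)/D = 0.9278604421227217/0.9793409351268246 = 0.9474335329428089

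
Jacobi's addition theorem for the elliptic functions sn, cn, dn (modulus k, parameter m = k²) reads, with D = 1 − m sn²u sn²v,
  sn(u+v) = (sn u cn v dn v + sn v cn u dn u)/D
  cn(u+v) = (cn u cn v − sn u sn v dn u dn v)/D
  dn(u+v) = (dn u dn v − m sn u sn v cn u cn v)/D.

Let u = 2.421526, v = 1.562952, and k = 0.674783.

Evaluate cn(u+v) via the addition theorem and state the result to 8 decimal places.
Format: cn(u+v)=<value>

cn(u+v)=-0.94094007

sn u = 0.8972273210812767, cn u = -0.4415689462646978, dn u = 0.7958957107254854
sn v = 0.9821672682389175, cn v = 0.1880091944562879, dn v = 0.7488409275171104
m = k² = 0.455332097089
D = 1 − m·sn²u·sn²v = 0.6464065934117623
cn(u+v) = (cn u·cn v − sn u·sn v·dn u·dn v)/D = -0.6082298642962731/0.6464065934117623 = -0.9409400685194272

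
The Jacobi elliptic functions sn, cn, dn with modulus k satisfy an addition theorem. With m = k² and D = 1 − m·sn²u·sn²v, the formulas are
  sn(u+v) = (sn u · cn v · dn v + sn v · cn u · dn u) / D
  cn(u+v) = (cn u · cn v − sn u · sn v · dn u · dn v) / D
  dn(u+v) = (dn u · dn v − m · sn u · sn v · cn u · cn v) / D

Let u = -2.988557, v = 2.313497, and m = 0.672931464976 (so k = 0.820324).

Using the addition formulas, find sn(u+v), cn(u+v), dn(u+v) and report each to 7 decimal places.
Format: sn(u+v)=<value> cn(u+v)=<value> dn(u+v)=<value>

sn u = -0.8268805063242155, cn u = -0.5623776562604608, dn u = 0.7347759157495778
sn v = 0.9873366590904931, cn v = -0.1586389662599435, dn v = 0.5865183242637248
m = k² = 0.672931464976
D = 1 − m·sn²u·sn²v = 0.5514747805061259
sn(u+v) = (sn u·cn v·dn v + sn v·cn u·dn u)/D = -0.3310519758115673/0.5514747805061259 = -0.6003030193107623
cn(u+v) = (cn u·cn v − sn u·sn v·dn u·dn v)/D = 0.4410544443099255/0.5514747805061259 = 0.7997726458227879
dn(u+v) = (dn u·dn v − m·sn u·sn v·cn u·cn v)/D = 0.4799731589004304/0.5514747805061259 = 0.8703447117924893

sn(u+v)=-0.6003030 cn(u+v)=0.7997726 dn(u+v)=0.8703447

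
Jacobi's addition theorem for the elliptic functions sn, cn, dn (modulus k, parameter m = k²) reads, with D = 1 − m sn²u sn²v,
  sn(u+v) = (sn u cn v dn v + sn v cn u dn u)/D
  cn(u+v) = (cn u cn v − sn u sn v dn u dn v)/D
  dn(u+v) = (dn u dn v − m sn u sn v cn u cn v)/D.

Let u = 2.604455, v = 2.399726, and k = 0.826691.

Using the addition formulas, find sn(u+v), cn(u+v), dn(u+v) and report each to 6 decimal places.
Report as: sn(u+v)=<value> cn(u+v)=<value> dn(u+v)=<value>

sn(u+v)=-0.738582 cn(u+v)=-0.674164 dn(u+v)=0.791956

sn u = 0.9486745794634803, cn u = -0.3162539205761548, dn u = 0.6204313795731366
sn v = 0.9803523064109581, cn v = -0.1972545444716417, dn v = 0.5858099902514222
m = k² = 0.683418009481
D = 1 − m·sn²u·sn²v = 0.4088668756208394
sn(u+v) = (sn u·cn v·dn v + sn v·cn u·dn u)/D = -0.301981547924242/0.4088668756208394 = -0.7385815920296832
cn(u+v) = (cn u·cn v − sn u·sn v·dn u·dn v)/D = -0.2756433686726849/0.4088668756208394 = -0.674164098654696
dn(u+v) = (dn u·dn v − m·sn u·sn v·cn u·cn v)/D = 0.3238043890082514/0.4088668756208394 = 0.791955544250373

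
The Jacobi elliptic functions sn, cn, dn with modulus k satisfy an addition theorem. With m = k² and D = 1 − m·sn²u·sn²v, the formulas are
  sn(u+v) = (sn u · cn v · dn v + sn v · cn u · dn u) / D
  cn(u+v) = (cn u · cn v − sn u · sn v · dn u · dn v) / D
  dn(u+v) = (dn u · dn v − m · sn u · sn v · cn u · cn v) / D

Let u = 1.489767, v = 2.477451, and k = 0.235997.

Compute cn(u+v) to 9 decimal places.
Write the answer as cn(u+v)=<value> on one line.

sn u = 0.994934366251893, cn u = 0.1005266474669476, dn u = 0.9720433341990067
sn v = 0.6490367151240558, cn v = -0.7607570850284441, dn v = 0.9881997425884033
m = k² = 0.055694584009
D = 1 − m·sn²u·sn²v = 0.9767758216099803
cn(u+v) = (cn u·cn v − sn u·sn v·dn u·dn v)/D = -0.6967653312883274/0.9767758216099803 = -0.7133318780760534

cn(u+v)=-0.713331878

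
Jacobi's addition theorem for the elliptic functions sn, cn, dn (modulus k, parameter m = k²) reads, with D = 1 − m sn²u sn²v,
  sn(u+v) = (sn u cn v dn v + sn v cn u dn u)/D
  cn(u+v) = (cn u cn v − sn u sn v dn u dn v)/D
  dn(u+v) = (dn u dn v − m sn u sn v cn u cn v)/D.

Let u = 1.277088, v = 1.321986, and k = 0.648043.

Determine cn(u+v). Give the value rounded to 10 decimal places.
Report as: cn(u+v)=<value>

cn(u+v)=-0.5981739931

sn u = 0.9214708371952169, cn u = 0.3884475462642878, dn u = 0.8021275597628701
sn v = 0.9348073032966414, cn v = 0.3551553261648503, dn v = 0.7956205245332492
m = k² = 0.419959729849
D = 1 − m·sn²u·sn²v = 0.688387384589773
cn(u+v) = (cn u·cn v − sn u·sn v·dn u·dn v)/D = -0.4117754306702825/0.688387384589773 = -0.5981739931443829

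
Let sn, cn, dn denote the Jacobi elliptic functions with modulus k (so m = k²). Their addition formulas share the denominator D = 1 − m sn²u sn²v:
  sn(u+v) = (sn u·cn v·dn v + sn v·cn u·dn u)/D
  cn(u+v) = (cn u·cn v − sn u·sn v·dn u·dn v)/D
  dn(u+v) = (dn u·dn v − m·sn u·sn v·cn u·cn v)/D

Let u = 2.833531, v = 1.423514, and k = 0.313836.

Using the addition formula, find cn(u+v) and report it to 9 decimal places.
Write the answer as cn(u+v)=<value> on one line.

sn u = 0.3793342808858851, cn u = -0.9252596950828391, dn u = 0.9928884098022274
sn v = 0.9840482631413055, cn v = 0.1779017026579, dn v = 0.9511173285785821
m = k² = 0.098493034896
D = 1 − m·sn²u·sn²v = 0.9862759433408238
cn(u+v) = (cn u·cn v − sn u·sn v·dn u·dn v)/D = -0.5171165617680912/0.9862759433408238 = -0.5243122528330726

cn(u+v)=-0.524312253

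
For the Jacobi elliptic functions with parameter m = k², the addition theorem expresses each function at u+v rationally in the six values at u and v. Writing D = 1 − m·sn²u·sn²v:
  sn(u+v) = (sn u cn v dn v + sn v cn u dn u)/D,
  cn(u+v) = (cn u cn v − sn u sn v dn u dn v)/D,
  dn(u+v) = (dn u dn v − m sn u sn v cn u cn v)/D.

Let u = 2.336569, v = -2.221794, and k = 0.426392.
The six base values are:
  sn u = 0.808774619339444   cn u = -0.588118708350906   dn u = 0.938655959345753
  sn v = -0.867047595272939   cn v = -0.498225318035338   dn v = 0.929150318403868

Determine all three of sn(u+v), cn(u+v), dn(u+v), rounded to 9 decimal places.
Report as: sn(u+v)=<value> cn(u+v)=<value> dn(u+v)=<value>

sn(u+v)=0.114477783 cn(u+v)=0.993425809 dn(u+v)=0.998807964

m = k² = 0.181810137664
D = 1 − m·sn²u·sn²v = 0.9105955780303879
sn(u+v) = (sn u·cn v·dn v + sn v·cn u·dn u)/D = 0.1042429629899945/0.9105955780303879 = 0.1144777830082058
cn(u+v) = (cn u·cn v − sn u·sn v·dn u·dn v)/D = 0.9046091484146968/0.9105955780303879 = 0.9934258086024976
dn(u+v) = (dn u·dn v − m·sn u·sn v·cn u·cn v)/D = 0.9095101151362071/0.9105955780303879 = 0.9988079637982334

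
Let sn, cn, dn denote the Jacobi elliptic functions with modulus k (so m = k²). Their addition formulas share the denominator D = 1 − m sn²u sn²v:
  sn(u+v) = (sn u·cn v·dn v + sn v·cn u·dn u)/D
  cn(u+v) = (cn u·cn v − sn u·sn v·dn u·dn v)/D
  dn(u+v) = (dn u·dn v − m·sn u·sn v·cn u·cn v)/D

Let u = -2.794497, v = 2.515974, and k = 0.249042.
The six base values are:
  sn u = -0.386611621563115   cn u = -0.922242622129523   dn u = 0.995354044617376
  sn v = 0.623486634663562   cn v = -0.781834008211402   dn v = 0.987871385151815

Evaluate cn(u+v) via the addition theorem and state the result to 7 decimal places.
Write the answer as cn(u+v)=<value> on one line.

cn(u+v)=0.9615230

m = k² = 0.062021917764
D = 1 − m·sn²u·sn²v = 0.9963962944651239
cn(u+v) = (cn u·cn v − sn u·sn v·dn u·dn v)/D = 0.9580579445908762/0.9963962944651239 = 0.9615229903129777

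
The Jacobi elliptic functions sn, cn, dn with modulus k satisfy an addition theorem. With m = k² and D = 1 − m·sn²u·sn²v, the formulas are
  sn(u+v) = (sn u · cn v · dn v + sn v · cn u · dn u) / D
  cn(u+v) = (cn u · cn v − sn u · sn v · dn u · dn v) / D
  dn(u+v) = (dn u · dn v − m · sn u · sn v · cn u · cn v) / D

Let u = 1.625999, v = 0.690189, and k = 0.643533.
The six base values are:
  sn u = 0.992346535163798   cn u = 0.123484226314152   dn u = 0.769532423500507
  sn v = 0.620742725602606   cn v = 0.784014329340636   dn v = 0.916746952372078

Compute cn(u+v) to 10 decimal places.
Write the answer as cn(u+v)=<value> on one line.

cn(u+v)=-0.4007177386

m = k² = 0.414134722089
D = 1 − m·sn²u·sn²v = 0.8428582311827605
cn(u+v) = (cn u·cn v − sn u·sn v·dn u·dn v)/D = -0.3377482443523035/0.8428582311827605 = -0.4007177385909257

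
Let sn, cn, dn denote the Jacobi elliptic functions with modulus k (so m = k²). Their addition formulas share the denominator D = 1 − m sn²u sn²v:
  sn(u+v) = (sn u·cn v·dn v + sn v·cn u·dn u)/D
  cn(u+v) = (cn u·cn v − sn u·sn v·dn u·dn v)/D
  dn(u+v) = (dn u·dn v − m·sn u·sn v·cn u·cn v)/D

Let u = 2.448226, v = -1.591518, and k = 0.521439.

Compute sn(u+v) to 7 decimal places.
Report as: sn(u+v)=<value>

sn u = 0.7927738897528607, cn u = -0.6095158404226416, dn u = 0.9105571425606925
sn v = -0.9958855725684435, cn v = 0.09061967970603009, dn v = 0.854595916681769
m = k² = 0.271898630721
D = 1 − m·sn²u·sn²v = 0.8305176105699278
sn(u+v) = (sn u·cn v·dn v + sn v·cn u·dn u)/D = 0.6141104523199371/0.8305176105699278 = 0.7394309819613756

sn(u+v)=0.7394310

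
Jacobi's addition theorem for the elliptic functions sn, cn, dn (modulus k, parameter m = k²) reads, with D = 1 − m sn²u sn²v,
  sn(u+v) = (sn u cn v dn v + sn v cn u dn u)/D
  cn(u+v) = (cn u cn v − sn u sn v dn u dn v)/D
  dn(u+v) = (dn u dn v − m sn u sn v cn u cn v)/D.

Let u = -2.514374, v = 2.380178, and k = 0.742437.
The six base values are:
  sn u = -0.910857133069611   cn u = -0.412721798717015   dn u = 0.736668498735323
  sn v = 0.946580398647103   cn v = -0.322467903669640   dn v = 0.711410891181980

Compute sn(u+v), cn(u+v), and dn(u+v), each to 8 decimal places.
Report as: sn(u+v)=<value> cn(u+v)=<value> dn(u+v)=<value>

m = k² = 0.551212698969
D = 1 − m·sn²u·sn²v = 0.5902350986464546
sn(u+v) = (sn u·cn v·dn v + sn v·cn u·dn u)/D = -0.07884033266100405/0.5902350986464546 = -0.13357445675766
cn(u+v) = (cn u·cn v − sn u·sn v·dn u·dn v)/D = 0.5849458723848662/0.5902350986464546 = 0.9910387805236968
dn(u+v) = (dn u·dn v − m·sn u·sn v·cn u·cn v)/D = 0.587325501619455/0.5902350986464546 = 0.9950704439067214

sn(u+v)=-0.13357446 cn(u+v)=0.99103878 dn(u+v)=0.99507044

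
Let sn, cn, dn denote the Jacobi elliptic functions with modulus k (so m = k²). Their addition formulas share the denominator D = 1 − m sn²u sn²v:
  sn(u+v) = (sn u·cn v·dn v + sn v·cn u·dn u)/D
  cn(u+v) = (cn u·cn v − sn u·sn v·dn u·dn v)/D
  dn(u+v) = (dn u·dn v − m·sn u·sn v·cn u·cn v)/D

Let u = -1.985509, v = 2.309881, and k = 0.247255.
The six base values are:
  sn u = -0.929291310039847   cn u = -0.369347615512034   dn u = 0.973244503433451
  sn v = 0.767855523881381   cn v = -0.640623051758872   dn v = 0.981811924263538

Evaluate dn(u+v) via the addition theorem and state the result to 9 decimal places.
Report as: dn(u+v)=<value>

dn(u+v)=0.996896470

m = k² = 0.061135035025
D = 1 − m·sn²u·sn²v = 0.9688718763349637
dn(u+v) = (dn u·dn v − m·sn u·sn v·cn u·cn v)/D = 0.9658649531944065/0.9688718763349637 = 0.9968964697871799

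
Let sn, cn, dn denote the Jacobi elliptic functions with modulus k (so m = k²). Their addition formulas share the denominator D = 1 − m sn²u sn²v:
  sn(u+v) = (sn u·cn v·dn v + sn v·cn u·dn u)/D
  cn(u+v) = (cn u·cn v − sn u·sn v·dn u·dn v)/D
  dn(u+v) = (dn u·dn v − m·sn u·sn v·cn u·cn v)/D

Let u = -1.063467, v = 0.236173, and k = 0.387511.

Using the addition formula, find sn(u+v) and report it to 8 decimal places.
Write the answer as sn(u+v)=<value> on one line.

sn(u+v)=-0.72770588

sn u = -0.8621625160802521, cn u = 0.5066318148973364, dn u = 0.9425385339837555
sn v = 0.2336667160154664, cn v = 0.9723167517977603, dn v = 0.9958920539547783
m = k² = 0.150164775121
D = 1 − m·sn²u·sn²v = 0.9939054723106259
sn(u+v) = (sn u·cn v·dn v + sn v·cn u·dn u)/D = -0.7232708541717563/0.9939054723106259 = -0.7277058777936902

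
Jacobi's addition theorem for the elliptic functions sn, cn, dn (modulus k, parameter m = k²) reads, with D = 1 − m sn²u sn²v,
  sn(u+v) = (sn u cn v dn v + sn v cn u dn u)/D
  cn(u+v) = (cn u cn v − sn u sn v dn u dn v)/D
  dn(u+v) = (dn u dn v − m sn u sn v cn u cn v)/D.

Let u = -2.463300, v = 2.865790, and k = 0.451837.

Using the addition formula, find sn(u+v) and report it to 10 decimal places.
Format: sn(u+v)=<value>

sn u = -0.7456741519236871, cn u = -0.6663107827079568, dn u = 0.9415321430072668
sn v = 0.439047759518573, cn v = -0.8984637248446491, dn v = 0.9801255838830089
m = k² = 0.204156674569
D = 1 − m·sn²u·sn²v = 0.9781180867738959
sn(u+v) = (sn u·cn v·dn v + sn v·cn u·dn u)/D = 0.3812081513766888/0.9781180867738959 = 0.3897363278845183

sn(u+v)=0.3897363279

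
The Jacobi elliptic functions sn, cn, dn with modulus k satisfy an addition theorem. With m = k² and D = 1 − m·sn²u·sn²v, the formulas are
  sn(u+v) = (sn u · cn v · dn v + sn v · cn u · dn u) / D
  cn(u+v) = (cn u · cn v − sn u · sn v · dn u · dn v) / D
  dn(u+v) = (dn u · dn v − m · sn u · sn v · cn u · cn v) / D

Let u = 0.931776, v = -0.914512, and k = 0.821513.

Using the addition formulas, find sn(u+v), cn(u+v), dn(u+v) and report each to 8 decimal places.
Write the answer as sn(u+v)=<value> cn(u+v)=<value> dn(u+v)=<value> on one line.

sn(u+v)=0.01726256 cn(u+v)=0.99985099 dn(u+v)=0.99989944

sn u = 0.7553377788790493, cn u = 0.6553356695603136, dn u = 0.7841907752104102
sn v = -0.7463635464091093, cn v = 0.6655384711582173, dn v = 0.7899685561502588
m = k² = 0.674883609169
D = 1 − m·sn²u·sn²v = 0.7855074889256674
sn(u+v) = (sn u·cn v·dn v + sn v·cn u·dn u)/D = 0.01355987314137264/0.7855074889256674 = 0.01726256379798286
cn(u+v) = (cn u·cn v − sn u·sn v·dn u·dn v)/D = 0.785390441117472/0.7855074889256674 = 0.999850990843696
dn(u+v) = (dn u·dn v − m·sn u·sn v·cn u·cn v)/D = 0.7854284971920558/0.7855074889256674 = 0.9998994385989629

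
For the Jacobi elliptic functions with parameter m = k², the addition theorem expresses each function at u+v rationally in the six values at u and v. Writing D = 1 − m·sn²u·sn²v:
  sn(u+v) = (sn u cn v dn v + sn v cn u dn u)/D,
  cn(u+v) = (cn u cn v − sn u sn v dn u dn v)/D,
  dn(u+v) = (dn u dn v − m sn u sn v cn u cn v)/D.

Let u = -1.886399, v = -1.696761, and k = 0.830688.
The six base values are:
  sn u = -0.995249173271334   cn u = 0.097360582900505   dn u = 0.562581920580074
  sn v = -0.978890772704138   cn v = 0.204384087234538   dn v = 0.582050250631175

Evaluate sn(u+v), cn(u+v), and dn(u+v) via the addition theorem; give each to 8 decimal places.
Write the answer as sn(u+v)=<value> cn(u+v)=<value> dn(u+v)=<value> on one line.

m = k² = 0.690042553344
D = 1 − m·sn²u·sn²v = 0.3450502299457018
sn(u+v) = (sn u·cn v·dn v + sn v·cn u·dn u)/D = -0.1720137238561046/0.3450502299457018 = -0.4985179226896131
cn(u+v) = (cn u·cn v − sn u·sn v·dn u·dn v)/D = -0.2991169336409049/0.3450502299457018 = -0.8668793922785528
dn(u+v) = (dn u·dn v − m·sn u·sn v·cn u·cn v)/D = 0.3140735335269556/0.3450502299457018 = 0.9102255447746815

sn(u+v)=-0.49851792 cn(u+v)=-0.86687939 dn(u+v)=0.91022554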